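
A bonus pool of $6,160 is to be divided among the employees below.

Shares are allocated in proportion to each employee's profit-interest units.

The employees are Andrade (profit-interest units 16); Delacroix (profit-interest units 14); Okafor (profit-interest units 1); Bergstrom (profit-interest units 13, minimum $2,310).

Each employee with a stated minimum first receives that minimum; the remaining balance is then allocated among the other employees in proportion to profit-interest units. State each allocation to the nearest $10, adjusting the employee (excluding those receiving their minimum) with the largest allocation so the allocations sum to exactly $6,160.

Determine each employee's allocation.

Andrade: $1,990 · Delacroix: $1,740 · Okafor: $120 · Bergstrom: $2,310

Fund the minimums — Bergstrom $2,310. Residual $3,850.
Residual split over remaining profit-interest units 31: Andrade 1,987.10 → $1,990; Delacroix 1,738.71 → $1,740; Okafor 124.19 → $120.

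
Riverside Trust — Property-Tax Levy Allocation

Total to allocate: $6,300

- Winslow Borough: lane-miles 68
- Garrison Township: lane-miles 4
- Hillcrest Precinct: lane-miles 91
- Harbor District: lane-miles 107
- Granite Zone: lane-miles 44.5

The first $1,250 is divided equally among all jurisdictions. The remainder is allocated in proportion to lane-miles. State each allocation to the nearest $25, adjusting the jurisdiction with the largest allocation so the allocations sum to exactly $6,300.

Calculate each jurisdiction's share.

$1,250 shared equally gives $250 per jurisdiction.
Remainder $5,050 by lane-miles (total 314.5): Winslow Borough 1,091.89 → $1,100; Garrison Township 64.23 → $75; Hillcrest Precinct 1,461.21 → $1,450; Harbor District 1,718.12 → $1,725; Granite Zone 714.55 → $725.
Rounding difference −$25 on remainder applied to Harbor District.
Totals: Winslow Borough $250 + $1,100 = $1,350; Garrison Township $250 + $75 = $325; Hillcrest Precinct $250 + $1,450 = $1,700; Harbor District $250 + $1,700 = $1,950; Granite Zone $250 + $725 = $975.

Winslow Borough: $1,350; Garrison Township: $325; Hillcrest Precinct: $1,700; Harbor District: $1,950; Granite Zone: $975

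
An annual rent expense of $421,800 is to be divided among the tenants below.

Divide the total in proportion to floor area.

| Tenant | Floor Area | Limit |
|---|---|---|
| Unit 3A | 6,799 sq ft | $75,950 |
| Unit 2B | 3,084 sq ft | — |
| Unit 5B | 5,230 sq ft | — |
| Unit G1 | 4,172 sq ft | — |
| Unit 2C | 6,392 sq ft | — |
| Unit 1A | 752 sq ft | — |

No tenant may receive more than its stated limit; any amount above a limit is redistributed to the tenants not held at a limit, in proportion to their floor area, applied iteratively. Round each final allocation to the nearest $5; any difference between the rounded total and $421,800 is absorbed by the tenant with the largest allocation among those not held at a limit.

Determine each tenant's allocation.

Unit 3A: $75,950; Unit 2B: $54,335; Unit 5B: $92,145; Unit G1: $73,505; Unit 2C: $112,615; Unit 1A: $13,250

Sum of floor area: 26,429.
Proportional shares (ignoring caps): Unit 3A 108,510.28; Unit 2B 49,219.84; Unit 5B 83,469.45; Unit G1 66,584.04; Unit 2C 102,014.67; Unit 1A 12,001.73.
Capped: Unit 3A ($75,950); remaining pool $345,850 reallocated over remaining floor area 19,630.
Redistributed shares: Unit 2B 54,335.27 → $54,335; Unit 5B 92,144.45 → $92,145; Unit G1 73,504.14 → $73,505; Unit 2C 112,617.08 → $112,615; Unit 1A 13,249.07 → $13,250.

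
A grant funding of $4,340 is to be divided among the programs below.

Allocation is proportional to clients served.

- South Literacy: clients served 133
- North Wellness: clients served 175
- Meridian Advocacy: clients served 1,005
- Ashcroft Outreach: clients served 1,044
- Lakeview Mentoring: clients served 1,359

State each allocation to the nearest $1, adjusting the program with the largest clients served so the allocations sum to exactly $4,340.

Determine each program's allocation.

South Literacy: $155 · North Wellness: $204 · Meridian Advocacy: $1,174 · Ashcroft Outreach: $1,219 · Lakeview Mentoring: $1,588

Clients served total: 3,716.
Raw shares: South Literacy 133/3,716 × $4,340 = 155.33; North Wellness 175/3,716 × $4,340 = 204.39; Meridian Advocacy 1,005/3,716 × $4,340 = 1,173.76; Ashcroft Outreach 1,044/3,716 × $4,340 = 1,219.31; Lakeview Mentoring 1,359/3,716 × $4,340 = 1,587.21.
After rounding ($1): South Literacy $155; North Wellness $204; Meridian Advocacy $1,174; Ashcroft Outreach $1,219; Lakeview Mentoring $1,587. Sum = $4,339.
Difference $4,340 − $4,339 = +$1 applied to largest clients served (Lakeview Mentoring): Lakeview Mentoring becomes $1,588.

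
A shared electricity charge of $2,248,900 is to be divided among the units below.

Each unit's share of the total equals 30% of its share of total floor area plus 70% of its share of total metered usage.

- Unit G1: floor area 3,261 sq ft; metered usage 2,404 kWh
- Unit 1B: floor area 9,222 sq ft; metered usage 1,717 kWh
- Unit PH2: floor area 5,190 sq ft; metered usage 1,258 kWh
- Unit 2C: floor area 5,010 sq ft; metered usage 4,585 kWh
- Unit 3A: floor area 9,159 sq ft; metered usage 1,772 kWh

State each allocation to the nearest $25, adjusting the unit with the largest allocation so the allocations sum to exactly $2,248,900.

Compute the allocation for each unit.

Floor area total 31,842; metered usage total 11,736.
Composite weights (30% floor area + 70% metered usage): Unit G1 0.1741; Unit 1B 0.1893; Unit PH2 0.1239; Unit 2C 0.3207; Unit 3A 0.1920.
Unrounded shares: Unit G1 391,559.22; Unit 1B 425,709.19; Unit PH2 278,710.15; Unit 2C 721,169.58; Unit 3A 431,751.87.
After rounding ($25): Unit G1 $391,550; Unit 1B $425,700; Unit PH2 $278,700; Unit 2C $721,175; Unit 3A $431,750. Sum = $2,248,875.
Difference $2,248,900 − $2,248,875 = +$25 applied to largest allocation (Unit 2C): Unit 2C becomes $721,200.

Unit G1: $391,550 · Unit 1B: $425,700 · Unit PH2: $278,700 · Unit 2C: $721,200 · Unit 3A: $431,750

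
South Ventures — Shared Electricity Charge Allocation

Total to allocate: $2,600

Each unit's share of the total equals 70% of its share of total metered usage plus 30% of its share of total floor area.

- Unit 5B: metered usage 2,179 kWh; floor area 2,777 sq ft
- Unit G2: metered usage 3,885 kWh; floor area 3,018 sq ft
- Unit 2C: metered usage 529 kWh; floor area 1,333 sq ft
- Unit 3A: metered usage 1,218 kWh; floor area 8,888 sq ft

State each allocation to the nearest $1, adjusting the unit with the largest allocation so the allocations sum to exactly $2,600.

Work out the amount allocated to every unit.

Unit 5B: $643; Unit G2: $1,052; Unit 2C: $188; Unit 3A: $717

Metered usage total 7,811; floor area total 16,016.
Combined weights (70% metered usage + 30% floor area): Unit 5B 0.2473; Unit G2 0.4047; Unit 2C 0.0724; Unit 3A 0.2756.
Proportional shares: Unit 5B 642.96; Unit G2 1,052.20; Unit 2C 188.18; Unit 3A 716.66.
Rounded to nearest $1: Unit 5B $643; Unit G2 $1,052; Unit 2C $188; Unit 3A $717. Sum = $2,600.
No rounding difference to absorb.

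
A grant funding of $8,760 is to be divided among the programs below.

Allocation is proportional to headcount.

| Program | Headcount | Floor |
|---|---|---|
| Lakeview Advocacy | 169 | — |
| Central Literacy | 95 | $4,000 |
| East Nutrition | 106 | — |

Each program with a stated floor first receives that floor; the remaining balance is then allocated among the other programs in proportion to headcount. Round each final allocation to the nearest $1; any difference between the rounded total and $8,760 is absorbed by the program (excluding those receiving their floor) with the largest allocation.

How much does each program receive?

Lakeview Advocacy: $2,925 | Central Literacy: $4,000 | East Nutrition: $1,835

Minimums first: Central Literacy $4,000. Residual $4,760.
Residual split over remaining headcount 275: Lakeview Advocacy 2,925.24 → $2,925; East Nutrition 1,834.76 → $1,835.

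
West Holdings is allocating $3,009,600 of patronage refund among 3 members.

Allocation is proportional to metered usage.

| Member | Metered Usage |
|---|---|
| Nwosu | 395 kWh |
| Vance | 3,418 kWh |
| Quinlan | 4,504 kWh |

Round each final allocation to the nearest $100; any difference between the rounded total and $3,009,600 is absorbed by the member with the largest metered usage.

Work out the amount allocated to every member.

Nwosu: $142,900 · Vance: $1,236,800 · Quinlan: $1,629,900

Metered usage total: 8,317.
Proportional shares: Nwosu 395/8,317 × $3,009,600 = 142,935.19; Vance 3,418/8,317 × $3,009,600 = 1,236,841.75; Quinlan 4,504/8,317 × $3,009,600 = 1,629,823.06.
Rounded to nearest $100: Nwosu $142,900; Vance $1,236,800; Quinlan $1,629,800. Sum = $3,009,500.
Difference $3,009,600 − $3,009,500 = +$100 applied to largest metered usage (Quinlan): Quinlan becomes $1,629,900.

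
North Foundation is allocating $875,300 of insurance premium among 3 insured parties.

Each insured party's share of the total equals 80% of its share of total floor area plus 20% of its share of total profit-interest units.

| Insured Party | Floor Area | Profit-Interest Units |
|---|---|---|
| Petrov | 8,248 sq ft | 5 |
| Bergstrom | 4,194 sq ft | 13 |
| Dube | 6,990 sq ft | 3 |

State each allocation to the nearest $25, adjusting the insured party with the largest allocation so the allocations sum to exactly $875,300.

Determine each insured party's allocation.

Petrov: $338,900 | Bergstrom: $259,500 | Dube: $276,900

Totals — floor area 19,432, profit-interest units 21.
Composite weights (80% floor area + 20% profit-interest units): Petrov 0.3872; Bergstrom 0.2965; Dube 0.3163.
Pro-rata amounts: Petrov 338,900.98; Bergstrom 259,502.97; Dube 276,896.06.
Rounded to nearest $25: Petrov $338,900; Bergstrom $259,500; Dube $276,900. Sum = $875,300.
Sum already equals the total — no adjustment.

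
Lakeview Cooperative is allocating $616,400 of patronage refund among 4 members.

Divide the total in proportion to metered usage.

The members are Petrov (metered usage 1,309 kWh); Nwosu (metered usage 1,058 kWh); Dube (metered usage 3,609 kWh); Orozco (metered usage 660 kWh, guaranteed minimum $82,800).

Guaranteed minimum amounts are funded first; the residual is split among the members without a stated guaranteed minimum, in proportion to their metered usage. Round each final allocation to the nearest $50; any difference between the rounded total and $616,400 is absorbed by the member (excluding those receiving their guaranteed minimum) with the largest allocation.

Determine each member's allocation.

Petrov: $116,900; Nwosu: $94,450; Dube: $322,250; Orozco: $82,800

Guaranteed amounts: Orozco $82,800. Residual $533,600.
Residual split over remaining metered usage 5,976: Petrov 116,881.26 → $116,900; Nwosu 94,469.34 → $94,450; Dube 322,249.40 → $322,250.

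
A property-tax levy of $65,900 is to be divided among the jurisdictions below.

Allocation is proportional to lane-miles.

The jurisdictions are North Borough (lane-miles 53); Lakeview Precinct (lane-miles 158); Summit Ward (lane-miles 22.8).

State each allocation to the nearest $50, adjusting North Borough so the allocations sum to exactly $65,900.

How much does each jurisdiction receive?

North Borough: $14,900; Lakeview Precinct: $44,550; Summit Ward: $6,450

Total lane-miles = 233.8.
Pro-rata amounts: North Borough 53/233.8 × $65,900 = 14,938.84; Lakeview Precinct 158/233.8 × $65,900 = 44,534.64; Summit Ward 22.8/233.8 × $65,900 = 6,426.52.
At nearest $50: North Borough $14,950; Lakeview Precinct $44,550; Summit Ward $6,450. Sum = $65,950.
Difference $65,900 − $65,950 = −$50 applied to North Borough: North Borough becomes $14,900.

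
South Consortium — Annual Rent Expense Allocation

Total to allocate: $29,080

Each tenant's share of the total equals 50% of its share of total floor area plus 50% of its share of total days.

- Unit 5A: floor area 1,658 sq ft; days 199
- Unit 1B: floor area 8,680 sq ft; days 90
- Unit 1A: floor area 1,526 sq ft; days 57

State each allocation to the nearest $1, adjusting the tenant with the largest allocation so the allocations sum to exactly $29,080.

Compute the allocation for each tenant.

Unit 5A: $10,395 · Unit 1B: $14,419 · Unit 1A: $4,266

Totals — floor area 11,864, days 346.
Blended shares (50% floor area + 50% days): Unit 5A 0.3574; Unit 1B 0.4959; Unit 1A 0.1467.
Proportional shares: Unit 5A 10,394.57; Unit 1B 14,419.91; Unit 1A 4,265.52.
Rounded to nearest $1: Unit 5A $10,395; Unit 1B $14,420; Unit 1A $4,266. Sum = $29,081.
Difference $29,080 − $29,081 = −$1 applied to largest allocation (Unit 1B): Unit 1B becomes $14,419.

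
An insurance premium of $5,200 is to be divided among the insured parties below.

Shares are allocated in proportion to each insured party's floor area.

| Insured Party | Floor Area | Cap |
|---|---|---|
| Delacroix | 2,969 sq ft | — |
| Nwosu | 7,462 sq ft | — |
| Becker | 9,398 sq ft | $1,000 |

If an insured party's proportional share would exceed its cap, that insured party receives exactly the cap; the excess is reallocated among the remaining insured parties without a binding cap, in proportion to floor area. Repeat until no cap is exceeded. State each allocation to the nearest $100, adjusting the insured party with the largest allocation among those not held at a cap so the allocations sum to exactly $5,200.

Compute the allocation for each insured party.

Delacroix: $1,200; Nwosu: $3,000; Becker: $1,000

Floor area total: 19,829.
Unconstrained shares: Delacroix 778.60; Nwosu 1,956.85; Becker 2,464.55.
Cap binds for Becker ($1,000); balance $4,200 reallocated over remaining floor area 10,431.
Shares after redistribution: Delacroix 1,195.46 → $1,200; Nwosu 3,004.54 → $3,000.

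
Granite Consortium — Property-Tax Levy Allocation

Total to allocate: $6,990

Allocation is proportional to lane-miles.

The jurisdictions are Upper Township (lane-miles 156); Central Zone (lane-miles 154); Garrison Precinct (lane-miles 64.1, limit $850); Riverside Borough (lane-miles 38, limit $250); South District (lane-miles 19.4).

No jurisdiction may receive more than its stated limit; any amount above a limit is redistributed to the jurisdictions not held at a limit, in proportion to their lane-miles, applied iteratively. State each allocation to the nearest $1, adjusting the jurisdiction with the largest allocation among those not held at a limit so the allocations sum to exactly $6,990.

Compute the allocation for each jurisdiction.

Upper Township: $2,789 | Central Zone: $2,754 | Garrison Precinct: $850 | Riverside Borough: $250 | South District: $347

Lane-miles total: 431.5.
Proportional shares (ignoring caps): Upper Township 2,527.09; Central Zone 2,494.69; Garrison Precinct 1,038.38; Riverside Borough 615.57; South District 314.27.
Cap binds for Garrison Precinct ($850), Riverside Borough ($250); residual $5,890 reallocated over remaining lane-miles 329.4.
Redistributed shares: Upper Township 2,789.44 → $2,789; Central Zone 2,753.67 → $2,754; South District 346.89 → $347.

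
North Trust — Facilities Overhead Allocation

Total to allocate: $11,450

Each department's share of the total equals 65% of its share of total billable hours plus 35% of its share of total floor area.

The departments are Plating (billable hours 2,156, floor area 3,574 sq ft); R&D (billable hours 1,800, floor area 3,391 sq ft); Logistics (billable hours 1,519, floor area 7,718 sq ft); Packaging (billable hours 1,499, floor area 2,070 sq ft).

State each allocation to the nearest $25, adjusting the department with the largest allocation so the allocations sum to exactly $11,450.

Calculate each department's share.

Totals — billable hours 6,974, floor area 16,753.
Blended shares (65% billable hours + 35% floor area): Plating 0.2756; R&D 0.2386; Logistics 0.3028; Packaging 0.1830.
Pro-rata amounts: Plating 3,155.78; R&D 2,732.08; Logistics 3,467.27; Packaging 2,094.87.
After rounding ($25): Plating $3,150; R&D $2,725; Logistics $3,475; Packaging $2,100. Sum = $11,450.
No rounding difference to absorb.

Plating: $3,150; R&D: $2,725; Logistics: $3,475; Packaging: $2,100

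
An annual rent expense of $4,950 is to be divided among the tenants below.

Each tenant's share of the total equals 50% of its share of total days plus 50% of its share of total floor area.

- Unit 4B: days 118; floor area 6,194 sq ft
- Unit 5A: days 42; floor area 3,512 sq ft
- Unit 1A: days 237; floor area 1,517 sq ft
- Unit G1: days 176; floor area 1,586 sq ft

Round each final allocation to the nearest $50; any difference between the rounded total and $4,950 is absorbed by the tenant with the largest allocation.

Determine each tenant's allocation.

Unit 4B: $1,750 | Unit 5A: $850 | Unit 1A: $1,300 | Unit G1: $1,050

Totals — days 573, floor area 12,809.
Combined weights (50% days + 50% floor area): Unit 4B 0.3447; Unit 5A 0.1737; Unit 1A 0.2660; Unit G1 0.2155.
Pro-rata amounts: Unit 4B 1,706.51; Unit 5A 860.01; Unit 1A 1,316.81; Unit G1 1,066.66.
After rounding ($50): Unit 4B $1,700; Unit 5A $850; Unit 1A $1,300; Unit G1 $1,050. Sum = $4,900.
Difference $4,950 − $4,900 = +$50 applied to largest allocation (Unit 4B): Unit 4B becomes $1,750.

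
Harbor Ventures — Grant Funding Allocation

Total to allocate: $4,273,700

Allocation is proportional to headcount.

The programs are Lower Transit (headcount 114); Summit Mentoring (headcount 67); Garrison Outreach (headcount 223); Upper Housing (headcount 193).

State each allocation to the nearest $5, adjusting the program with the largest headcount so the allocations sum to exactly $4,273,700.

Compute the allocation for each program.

Headcount total: 114 + 67 + 223 + 193 = 597.
Pro-rata amounts: Lower Transit 816,083.42; Summit Mentoring 479,627.97; Garrison Outreach 1,596,373.70; Upper Housing 1,381,614.91.
After rounding ($5): Lower Transit $816,085; Summit Mentoring $479,630; Garrison Outreach $1,596,375; Upper Housing $1,381,615. Sum = $4,273,705.
Difference $4,273,700 − $4,273,705 = −$5 applied to largest headcount (Garrison Outreach): Garrison Outreach becomes $1,596,370.

Lower Transit: $816,085 | Summit Mentoring: $479,630 | Garrison Outreach: $1,596,370 | Upper Housing: $1,381,615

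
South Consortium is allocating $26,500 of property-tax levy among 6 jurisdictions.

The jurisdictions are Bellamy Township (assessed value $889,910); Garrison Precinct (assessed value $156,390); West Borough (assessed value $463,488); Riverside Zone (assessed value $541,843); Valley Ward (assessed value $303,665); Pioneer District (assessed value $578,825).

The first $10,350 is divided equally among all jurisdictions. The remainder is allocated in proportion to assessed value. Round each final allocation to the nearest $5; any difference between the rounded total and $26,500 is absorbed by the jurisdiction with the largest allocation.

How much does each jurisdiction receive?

First tranche $10,350 split equally: $1,725 each.
Remainder $16,150 by assessed value (total 2,934,121): Bellamy Township 4,898.25 → $4,900; Garrison Precinct 860.80 → $860; West Borough 2,551.13 → $2,550; Riverside Zone 2,982.41 → $2,980; Valley Ward 1,671.43 → $1,670; Pioneer District 3,185.97 → $3,185.
Rounding difference +$5 on remainder applied to Bellamy Township.
Totals: Bellamy Township $1,725 + $4,905 = $6,630; Garrison Precinct $1,725 + $860 = $2,585; West Borough $1,725 + $2,550 = $4,275; Riverside Zone $1,725 + $2,980 = $4,705; Valley Ward $1,725 + $1,670 = $3,395; Pioneer District $1,725 + $3,185 = $4,910.

Bellamy Township: $6,630 | Garrison Precinct: $2,585 | West Borough: $4,275 | Riverside Zone: $4,705 | Valley Ward: $3,395 | Pioneer District: $4,910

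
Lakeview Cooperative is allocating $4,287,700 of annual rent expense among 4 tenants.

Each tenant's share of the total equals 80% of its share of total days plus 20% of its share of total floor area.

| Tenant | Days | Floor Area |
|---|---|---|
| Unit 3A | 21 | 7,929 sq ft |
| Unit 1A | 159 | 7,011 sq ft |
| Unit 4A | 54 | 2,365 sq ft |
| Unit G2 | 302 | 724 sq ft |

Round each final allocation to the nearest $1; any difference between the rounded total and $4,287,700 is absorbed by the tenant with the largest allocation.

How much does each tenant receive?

Unit 3A: $511,529 · Unit 1A: $1,351,003 · Unit 4A: $458,066 · Unit G2: $1,967,102

Totals — days 536, floor area 18,029.
Composite weights (80% days + 20% floor area): Unit 3A 0.1193; Unit 1A 0.3151; Unit 4A 0.1068; Unit G2 0.4588.
Pro-rata amounts: Unit 3A 511,529.35; Unit 1A 1,351,003.37; Unit 4A 458,065.81; Unit G2 1,967,101.46.
At nearest $1: Unit 3A $511,529; Unit 1A $1,351,003; Unit 4A $458,066; Unit G2 $1,967,101. Sum = $4,287,699.
Difference $4,287,700 − $4,287,699 = +$1 applied to largest allocation (Unit G2): Unit G2 becomes $1,967,102.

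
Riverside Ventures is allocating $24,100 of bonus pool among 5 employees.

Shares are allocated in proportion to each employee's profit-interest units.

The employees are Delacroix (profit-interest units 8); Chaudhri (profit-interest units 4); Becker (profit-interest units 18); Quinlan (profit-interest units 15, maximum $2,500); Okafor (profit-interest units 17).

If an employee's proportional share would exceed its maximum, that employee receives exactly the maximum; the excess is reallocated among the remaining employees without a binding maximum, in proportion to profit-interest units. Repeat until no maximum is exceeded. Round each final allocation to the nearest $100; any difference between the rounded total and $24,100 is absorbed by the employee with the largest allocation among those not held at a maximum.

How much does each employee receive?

Total profit-interest units = 62.
Unconstrained shares: Delacroix 3,109.68; Chaudhri 1,554.84; Becker 6,996.77; Quinlan 5,830.65; Okafor 6,608.06.
Cap binds for Quinlan ($2,500); balance $21,600 reallocated over remaining profit-interest units 47.
Redistributed shares: Delacroix 3,676.60 → $3,700; Chaudhri 1,838.30 → $1,800; Becker 8,272.34 → $8,300; Okafor 7,812.77 → $7,800.

Delacroix: $3,700; Chaudhri: $1,800; Becker: $8,300; Quinlan: $2,500; Okafor: $7,800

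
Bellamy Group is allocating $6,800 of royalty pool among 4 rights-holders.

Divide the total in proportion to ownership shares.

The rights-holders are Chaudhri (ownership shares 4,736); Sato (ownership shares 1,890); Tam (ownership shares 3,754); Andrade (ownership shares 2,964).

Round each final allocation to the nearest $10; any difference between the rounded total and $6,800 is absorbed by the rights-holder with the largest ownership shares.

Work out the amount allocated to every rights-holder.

Chaudhri: $2,420 · Sato: $960 · Tam: $1,910 · Andrade: $1,510

Combined ownership shares = 13,344.
Raw shares: Chaudhri 4,736/13,344 × $6,800 = 2,413.43; Sato 1,890/13,344 × $6,800 = 963.13; Tam 3,754/13,344 × $6,800 = 1,913.01; Andrade 2,964/13,344 × $6,800 = 1,510.43.
After rounding ($10): Chaudhri $2,410; Sato $960; Tam $1,910; Andrade $1,510. Sum = $6,790.
Difference $6,800 − $6,790 = +$10 applied to largest ownership shares (Chaudhri): Chaudhri becomes $2,420.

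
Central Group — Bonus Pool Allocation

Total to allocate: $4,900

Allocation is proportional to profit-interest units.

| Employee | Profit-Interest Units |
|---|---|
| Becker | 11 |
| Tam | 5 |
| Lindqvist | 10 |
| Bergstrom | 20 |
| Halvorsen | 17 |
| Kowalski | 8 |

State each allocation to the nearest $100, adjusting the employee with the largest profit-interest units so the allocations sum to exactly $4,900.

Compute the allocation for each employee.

Total profit-interest units = 71.
Pro-rata amounts: Becker 11/71 × $4,900 = 759.15; Tam 5/71 × $4,900 = 345.07; Lindqvist 10/71 × $4,900 = 690.14; Bergstrom 20/71 × $4,900 = 1,380.28; Halvorsen 17/71 × $4,900 = 1,173.24; Kowalski 8/71 × $4,900 = 552.11.
After rounding ($100): Becker $800; Tam $300; Lindqvist $700; Bergstrom $1,400; Halvorsen $1,200; Kowalski $600. Sum = $5,000.
Difference $4,900 − $5,000 = −$100 applied to largest profit-interest units (Bergstrom): Bergstrom becomes $1,300.

Becker: $800 | Tam: $300 | Lindqvist: $700 | Bergstrom: $1,300 | Halvorsen: $1,200 | Kowalski: $600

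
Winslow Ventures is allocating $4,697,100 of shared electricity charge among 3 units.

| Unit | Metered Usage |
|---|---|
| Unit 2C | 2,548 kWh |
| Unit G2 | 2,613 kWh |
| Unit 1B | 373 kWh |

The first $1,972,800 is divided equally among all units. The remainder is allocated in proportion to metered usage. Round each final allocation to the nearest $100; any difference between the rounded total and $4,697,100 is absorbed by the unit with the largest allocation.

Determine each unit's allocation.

First tranche $1,972,800 split equally: $657,600 each.
Remainder $2,724,300 by metered usage (total 5,534): Unit 2C 1,254,339.79 → $1,254,300; Unit G2 1,286,338.25 → $1,286,300; Unit 1B 183,621.96 → $183,600.
Rounding difference +$100 on remainder applied to Unit G2.
Totals: Unit 2C $657,600 + $1,254,300 = $1,911,900; Unit G2 $657,600 + $1,286,400 = $1,944,000; Unit 1B $657,600 + $183,600 = $841,200.

Unit 2C: $1,911,900 | Unit G2: $1,944,000 | Unit 1B: $841,200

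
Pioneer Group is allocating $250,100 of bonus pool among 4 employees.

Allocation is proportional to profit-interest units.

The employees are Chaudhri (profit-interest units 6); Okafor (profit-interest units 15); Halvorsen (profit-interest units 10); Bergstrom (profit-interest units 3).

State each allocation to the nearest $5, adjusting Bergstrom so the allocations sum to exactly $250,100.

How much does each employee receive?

Chaudhri: $44,135 · Okafor: $110,340 · Halvorsen: $73,560 · Bergstrom: $22,065

Profit-interest units total: 34.
Unrounded shares: Chaudhri 6/34 × $250,100 = 44,135.29; Okafor 15/34 × $250,100 = 110,338.24; Halvorsen 10/34 × $250,100 = 73,558.82; Bergstrom 3/34 × $250,100 = 22,067.65.
At nearest $5: Chaudhri $44,135; Okafor $110,340; Halvorsen $73,560; Bergstrom $22,070. Sum = $250,105.
Difference $250,100 − $250,105 = −$5 applied to Bergstrom: Bergstrom becomes $22,065.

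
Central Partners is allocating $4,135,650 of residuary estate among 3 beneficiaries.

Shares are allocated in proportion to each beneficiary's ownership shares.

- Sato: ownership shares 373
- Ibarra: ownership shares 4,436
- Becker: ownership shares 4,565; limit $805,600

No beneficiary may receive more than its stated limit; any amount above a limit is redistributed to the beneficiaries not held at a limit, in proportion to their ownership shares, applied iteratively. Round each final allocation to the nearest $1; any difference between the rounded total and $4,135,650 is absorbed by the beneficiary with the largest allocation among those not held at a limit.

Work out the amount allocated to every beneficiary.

Sato: $258,288; Ibarra: $3,071,762; Becker: $805,600

Combined ownership shares = 9,374.
Proportional shares (ignoring caps): Sato 164,561.28; Ibarra 1,957,088.05; Becker 2,014,000.67.
Held at cap: Becker ($805,600); balance $3,330,050 reallocated over remaining ownership shares 4,809.
Shares after redistribution: Sato 258,288.34 → $258,288; Ibarra 3,071,761.66 → $3,071,762.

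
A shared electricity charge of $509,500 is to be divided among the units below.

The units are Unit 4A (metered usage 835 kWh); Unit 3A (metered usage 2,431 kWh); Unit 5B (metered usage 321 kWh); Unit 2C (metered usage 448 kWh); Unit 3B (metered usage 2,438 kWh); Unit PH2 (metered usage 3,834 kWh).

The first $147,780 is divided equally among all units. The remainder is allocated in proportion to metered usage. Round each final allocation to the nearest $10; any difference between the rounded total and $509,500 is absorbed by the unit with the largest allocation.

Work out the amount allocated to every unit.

Unit 4A: $53,930 · Unit 3A: $109,940 · Unit 5B: $35,900 · Unit 2C: $40,350 · Unit 3B: $110,190 · Unit PH2: $159,190

$147,780 shared equally gives $24,630 per unit.
Remainder $361,720 by metered usage (total 10,307): Unit 4A 29,303.99 → $29,300; Unit 3A 85,314.96 → $85,310; Unit 5B 11,265.37 → $11,270; Unit 2C 15,722.38 → $15,720; Unit 3B 85,560.62 → $85,560; Unit PH2 134,552.68 → $134,550.
Rounding difference +$10 on remainder applied to Unit PH2.
Totals: Unit 4A $24,630 + $29,300 = $53,930; Unit 3A $24,630 + $85,310 = $109,940; Unit 5B $24,630 + $11,270 = $35,900; Unit 2C $24,630 + $15,720 = $40,350; Unit 3B $24,630 + $85,560 = $110,190; Unit PH2 $24,630 + $134,560 = $159,190.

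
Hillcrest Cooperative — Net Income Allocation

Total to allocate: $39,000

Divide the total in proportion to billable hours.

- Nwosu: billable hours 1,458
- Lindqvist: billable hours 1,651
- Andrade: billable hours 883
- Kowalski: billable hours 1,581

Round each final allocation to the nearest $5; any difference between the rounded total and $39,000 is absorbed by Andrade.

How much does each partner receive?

Total billable hours = 5,573.
Proportional shares: Nwosu 1,458/5,573 × $39,000 = 10,203.12; Lindqvist 1,651/5,573 × $39,000 = 11,553.74; Andrade 883/5,573 × $39,000 = 6,179.26; Kowalski 1,581/5,573 × $39,000 = 11,063.88.
At nearest $5: Nwosu $10,205; Lindqvist $11,555; Andrade $6,180; Kowalski $11,065. Sum = $39,005.
Difference $39,000 − $39,005 = −$5 applied to Andrade: Andrade becomes $6,175.

Nwosu: $10,205 · Lindqvist: $11,555 · Andrade: $6,175 · Kowalski: $11,065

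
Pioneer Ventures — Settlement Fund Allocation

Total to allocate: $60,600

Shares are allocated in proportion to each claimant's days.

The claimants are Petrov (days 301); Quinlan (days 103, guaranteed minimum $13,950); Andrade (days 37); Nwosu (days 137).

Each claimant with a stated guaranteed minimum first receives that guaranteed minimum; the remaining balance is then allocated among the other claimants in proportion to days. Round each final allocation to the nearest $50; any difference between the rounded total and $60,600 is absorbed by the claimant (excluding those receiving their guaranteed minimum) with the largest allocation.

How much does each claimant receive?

Fund the minimums — Quinlan $13,950. Remaining pool $46,650.
Remaining pool split over remaining days 475: Petrov 29,561.37 → $29,550; Andrade 3,633.79 → $3,650; Nwosu 13,454.84 → $13,450.

Petrov: $29,550 | Quinlan: $13,950 | Andrade: $3,650 | Nwosu: $13,450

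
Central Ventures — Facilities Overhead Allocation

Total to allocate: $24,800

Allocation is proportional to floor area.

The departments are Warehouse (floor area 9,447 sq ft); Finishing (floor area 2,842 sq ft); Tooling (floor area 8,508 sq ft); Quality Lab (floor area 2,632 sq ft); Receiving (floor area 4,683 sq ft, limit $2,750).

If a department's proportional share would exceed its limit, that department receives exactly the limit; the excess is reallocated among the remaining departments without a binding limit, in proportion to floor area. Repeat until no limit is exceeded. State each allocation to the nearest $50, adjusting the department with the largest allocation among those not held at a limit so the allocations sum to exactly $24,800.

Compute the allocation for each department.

Combined floor area = 28,112.
Pro-rata shares before constraints: Warehouse 8,334.01; Finishing 2,507.17; Tooling 7,505.63; Quality Lab 2,321.91; Receiving 4,131.27.
Capped: Receiving ($2,750); remaining pool $22,050 reallocated over remaining floor area 23,429.
Remaining shares: Warehouse 8,890.96 → $8,900; Finishing 2,674.72 → $2,650; Tooling 8,007.23 → $8,000; Quality Lab 2,477.08 → $2,500.

Warehouse: $8,900 | Finishing: $2,650 | Tooling: $8,000 | Quality Lab: $2,500 | Receiving: $2,750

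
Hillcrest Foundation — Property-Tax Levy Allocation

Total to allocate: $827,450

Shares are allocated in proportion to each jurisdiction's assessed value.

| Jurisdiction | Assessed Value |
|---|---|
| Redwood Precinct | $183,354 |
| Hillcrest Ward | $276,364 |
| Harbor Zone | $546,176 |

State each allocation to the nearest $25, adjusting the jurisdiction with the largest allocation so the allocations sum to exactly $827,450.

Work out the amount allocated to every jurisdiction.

Redwood Precinct: $150,825; Hillcrest Ward: $227,325; Harbor Zone: $449,300

Combined assessed value = 1,005,894.
Raw shares: Redwood Precinct 183,354/1,005,894 × $827,450 = 150,827.29; Hillcrest Ward 276,364/1,005,894 × $827,450 = 227,337.46; Harbor Zone 546,176/1,005,894 × $827,450 = 449,285.24.
After rounding ($25): Redwood Precinct $150,825; Hillcrest Ward $227,325; Harbor Zone $449,275. Sum = $827,425.
Difference $827,450 − $827,425 = +$25 applied to largest allocation (Harbor Zone): Harbor Zone becomes $449,300.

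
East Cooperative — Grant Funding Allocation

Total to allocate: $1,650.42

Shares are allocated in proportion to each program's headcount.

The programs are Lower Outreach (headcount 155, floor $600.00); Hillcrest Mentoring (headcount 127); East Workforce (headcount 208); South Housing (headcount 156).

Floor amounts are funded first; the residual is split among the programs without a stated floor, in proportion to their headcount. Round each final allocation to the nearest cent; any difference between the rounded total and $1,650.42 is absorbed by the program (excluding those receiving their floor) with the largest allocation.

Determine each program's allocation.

Lower Outreach: $600.00 · Hillcrest Mentoring: $271.70 · East Workforce: $444.98 · South Housing: $333.74

Fund the minimums — Lower Outreach $600.00. Residual $1,050.42.
Residual split over remaining headcount 491: Hillcrest Mentoring 271.6972 → $271.70; East Workforce 444.9844 → $444.98; South Housing 333.7383 → $333.74.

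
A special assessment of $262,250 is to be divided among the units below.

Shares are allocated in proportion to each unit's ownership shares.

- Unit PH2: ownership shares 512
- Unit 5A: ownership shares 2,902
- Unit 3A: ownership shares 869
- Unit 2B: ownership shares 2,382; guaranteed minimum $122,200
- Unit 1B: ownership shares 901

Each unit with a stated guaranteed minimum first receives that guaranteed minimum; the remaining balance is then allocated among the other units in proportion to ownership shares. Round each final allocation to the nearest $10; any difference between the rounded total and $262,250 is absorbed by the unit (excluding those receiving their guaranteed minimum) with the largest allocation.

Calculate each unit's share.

Fund the minimums — Unit 2B $122,200. Balance $140,050.
Balance split over remaining ownership shares 5,184: Unit PH2 13,832.10 → $13,830; Unit 5A 78,399.90 → $78,400; Unit 3A 23,476.75 → $23,480; Unit 1B 24,341.25 → $24,340.

Unit PH2: $13,830 | Unit 5A: $78,400 | Unit 3A: $23,480 | Unit 2B: $122,200 | Unit 1B: $24,340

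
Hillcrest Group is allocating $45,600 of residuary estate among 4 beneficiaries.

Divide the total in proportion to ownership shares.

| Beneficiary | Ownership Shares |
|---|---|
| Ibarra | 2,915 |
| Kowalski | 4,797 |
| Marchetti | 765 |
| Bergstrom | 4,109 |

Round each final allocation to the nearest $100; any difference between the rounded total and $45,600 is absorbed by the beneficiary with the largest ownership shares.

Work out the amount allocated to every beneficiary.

Combined ownership shares = 12,586.
Proportional shares: Ibarra 2,915/12,586 × $45,600 = 10,561.26; Kowalski 4,797/12,586 × $45,600 = 17,379.88; Marchetti 765/12,586 × $45,600 = 2,771.65; Bergstrom 4,109/12,586 × $45,600 = 14,887.21.
At nearest $100: Ibarra $10,600; Kowalski $17,400; Marchetti $2,800; Bergstrom $14,900. Sum = $45,700.
Difference $45,600 − $45,700 = −$100 applied to largest ownership shares (Kowalski): Kowalski becomes $17,300.

Ibarra: $10,600 · Kowalski: $17,300 · Marchetti: $2,800 · Bergstrom: $14,900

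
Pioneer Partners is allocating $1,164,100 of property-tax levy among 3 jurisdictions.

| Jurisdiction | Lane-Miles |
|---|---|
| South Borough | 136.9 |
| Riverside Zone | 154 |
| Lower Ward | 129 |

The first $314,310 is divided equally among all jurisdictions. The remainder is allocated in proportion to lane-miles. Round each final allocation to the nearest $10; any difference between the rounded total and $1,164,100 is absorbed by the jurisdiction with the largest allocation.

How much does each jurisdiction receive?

South Borough: $381,830 · Riverside Zone: $416,430 · Lower Ward: $365,840

$314,310 shared equally gives $104,770 per jurisdiction.
Remainder $849,790 by lane-miles (total 419.9): South Borough 277,057.04 → $277,060; Riverside Zone 311,663.87 → $311,660; Lower Ward 261,069.09 → $261,070.
Totals: South Borough $104,770 + $277,060 = $381,830; Riverside Zone $104,770 + $311,660 = $416,430; Lower Ward $104,770 + $261,070 = $365,840.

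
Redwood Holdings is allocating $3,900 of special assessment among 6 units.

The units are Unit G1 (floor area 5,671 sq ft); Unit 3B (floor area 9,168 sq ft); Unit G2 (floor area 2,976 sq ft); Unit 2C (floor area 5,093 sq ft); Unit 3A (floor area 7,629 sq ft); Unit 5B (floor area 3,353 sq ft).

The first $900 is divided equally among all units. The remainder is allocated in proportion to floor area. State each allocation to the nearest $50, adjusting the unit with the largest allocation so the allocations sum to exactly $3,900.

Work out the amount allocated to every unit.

$900 shared equally gives $150 per unit.
Remainder $3,000 by floor area (total 33,890): Unit G1 502.01 → $500; Unit 3B 811.57 → $800; Unit G2 263.44 → $250; Unit 2C 450.84 → $450; Unit 3A 675.33 → $700; Unit 5B 296.81 → $300.
Totals: Unit G1 $150 + $500 = $650; Unit 3B $150 + $800 = $950; Unit G2 $150 + $250 = $400; Unit 2C $150 + $450 = $600; Unit 3A $150 + $700 = $850; Unit 5B $150 + $300 = $450.

Unit G1: $650; Unit 3B: $950; Unit G2: $400; Unit 2C: $600; Unit 3A: $850; Unit 5B: $450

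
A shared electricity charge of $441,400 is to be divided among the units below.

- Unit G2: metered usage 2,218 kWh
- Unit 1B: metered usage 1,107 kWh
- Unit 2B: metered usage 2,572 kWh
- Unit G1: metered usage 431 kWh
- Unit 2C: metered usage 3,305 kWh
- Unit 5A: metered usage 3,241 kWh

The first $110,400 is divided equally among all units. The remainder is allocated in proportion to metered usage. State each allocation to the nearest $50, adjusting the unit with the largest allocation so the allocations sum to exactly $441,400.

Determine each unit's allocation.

Unit G2: $75,450 | Unit 1B: $46,850 | Unit 2B: $84,550 | Unit G1: $29,500 | Unit 2C: $103,300 | Unit 5A: $101,750

$110,400 shared equally gives $18,400 per unit.
Remainder $331,000 by metered usage (total 12,874): Unit G2 57,026.41 → $57,050; Unit 1B 28,461.78 → $28,450; Unit 2B 66,128.01 → $66,150; Unit G1 11,081.33 → $11,100; Unit 2C 84,973.98 → $84,950; Unit 5A 83,328.49 → $83,350.
Rounding difference −$50 on remainder applied to Unit 2C.
Totals: Unit G2 $18,400 + $57,050 = $75,450; Unit 1B $18,400 + $28,450 = $46,850; Unit 2B $18,400 + $66,150 = $84,550; Unit G1 $18,400 + $11,100 = $29,500; Unit 2C $18,400 + $84,900 = $103,300; Unit 5A $18,400 + $83,350 = $101,750.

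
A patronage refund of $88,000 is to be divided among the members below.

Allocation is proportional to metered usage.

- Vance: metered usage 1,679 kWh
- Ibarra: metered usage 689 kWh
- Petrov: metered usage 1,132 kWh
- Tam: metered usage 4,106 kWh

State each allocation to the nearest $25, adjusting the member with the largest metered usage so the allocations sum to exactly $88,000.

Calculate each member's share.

Sum of metered usage: 1,679 + 689 + 1,132 + 4,106 = 7,606.
Proportional shares: Vance 19,425.72; Ibarra 7,971.60; Petrov 13,097.03; Tam 47,505.65.
At nearest $25: Vance $19,425; Ibarra $7,975; Petrov $13,100; Tam $47,500. Sum = $88,000.
No rounding difference to absorb.

Vance: $19,425 | Ibarra: $7,975 | Petrov: $13,100 | Tam: $47,500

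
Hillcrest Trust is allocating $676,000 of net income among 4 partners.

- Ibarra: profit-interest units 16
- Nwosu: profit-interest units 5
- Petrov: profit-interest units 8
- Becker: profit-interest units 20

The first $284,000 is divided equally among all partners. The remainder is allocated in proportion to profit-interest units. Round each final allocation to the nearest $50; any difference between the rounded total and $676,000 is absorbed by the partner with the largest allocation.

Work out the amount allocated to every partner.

Equal tier: $284,000 ÷ 4 = $71,000 apiece.
Remainder $392,000 by profit-interest units (total 49): Ibarra 128,000.00 → $128,000; Nwosu 40,000.00 → $40,000; Petrov 64,000.00 → $64,000; Becker 160,000.00 → $160,000.
Totals: Ibarra $71,000 + $128,000 = $199,000; Nwosu $71,000 + $40,000 = $111,000; Petrov $71,000 + $64,000 = $135,000; Becker $71,000 + $160,000 = $231,000.

Ibarra: $199,000; Nwosu: $111,000; Petrov: $135,000; Becker: $231,000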